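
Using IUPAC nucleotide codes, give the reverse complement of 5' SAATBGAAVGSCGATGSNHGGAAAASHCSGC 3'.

5'-GCSGDSTTTTCCDNSCATCGSCBTTCVATTS-3'

Standard pairs A↔T, G↔C; ambiguity codes pair S↔S, B↔V, H↔D, N↔N. Complement (STTAVCTTBCSGCTACSNDCCTTTTSDGSCG), then reverse for 5'→3'.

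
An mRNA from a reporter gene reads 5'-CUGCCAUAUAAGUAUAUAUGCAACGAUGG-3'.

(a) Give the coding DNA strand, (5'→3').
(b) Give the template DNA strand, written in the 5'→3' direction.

(a) The coding strand matches the mRNA with U→T.
(b) The template strand is the reverse complement of the coding strand.

(a) 5'-CTGCCATATAAGTATATATGCAACGATGG-3'
(b) 5'-CCATCGTTGCATATATACTTATATGGCAG-3'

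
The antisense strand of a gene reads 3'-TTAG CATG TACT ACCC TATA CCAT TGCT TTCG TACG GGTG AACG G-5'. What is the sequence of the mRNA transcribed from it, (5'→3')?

5′-AAUCGUACAUGAUGGGAUAUGGUAACGAAAGCAUGCCCACUUGCC-3′

Reading the template 3'→5' as shown, RNA polymerase pairs each base (A→U, T→A, G↔C) to build mRNA 5'→3' directly.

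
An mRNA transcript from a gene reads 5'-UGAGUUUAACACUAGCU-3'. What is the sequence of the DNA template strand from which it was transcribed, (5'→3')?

5'-AGCTAGTGTTAAACTCA-3'

Replace U with T to get the coding DNA strand: TGAGTTTAACACTAGCT. The template strand is its reverse complement (complement ACTCAAATTGTGATCGA, then reverse).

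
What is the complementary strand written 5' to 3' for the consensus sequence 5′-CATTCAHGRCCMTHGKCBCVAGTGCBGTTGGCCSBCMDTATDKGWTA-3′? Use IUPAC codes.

Standard pairs A↔T, G↔C; ambiguity codes pair R↔Y, M↔K, W↔W, S↔S, B↔V, D↔H. Complement (GTAAGTDCYGGKADCMGVGBTCACGVCAACCGGSVGKHATAHMCWAT), then reverse for 5'→3'.

5'-TAWCMHATAHKGVSGGCCAACVGCACTBGVGMCDAKGGYCDTGAATG-3'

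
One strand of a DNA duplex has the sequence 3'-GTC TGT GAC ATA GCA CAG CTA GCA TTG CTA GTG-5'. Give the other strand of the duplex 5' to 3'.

The strand is given 3'→5', so its complement runs 5'→3' in the same left-to-right order: pair each base A↔T, G↔C.

5'-CAGACACTGTATCGTGTCGATCGTAACGATCAC-3'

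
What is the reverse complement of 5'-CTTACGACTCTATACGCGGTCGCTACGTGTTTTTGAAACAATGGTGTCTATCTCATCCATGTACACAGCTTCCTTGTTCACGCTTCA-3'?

5'-TGAAGCGTGAACAAGGAAGCTGTGTACATGGATGAGATAGACACCATTGTTTCAAAAACACGTAGCGACCGCGTATAGAGTCGTAAG-3'

Reading the sequence 3'→5' and pairing each base (A↔T, G↔C) gives the reverse complement directly.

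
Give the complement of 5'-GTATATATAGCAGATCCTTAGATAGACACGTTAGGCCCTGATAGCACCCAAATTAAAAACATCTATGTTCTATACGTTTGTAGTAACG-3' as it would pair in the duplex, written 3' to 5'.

3'-CATATATATCGTCTAGGAATCTATCTGTGCAATCCGGGACTATCGTGGGTTTAATTTTTGTAGATACAAGATATGCAAACATCATTGC-5'

Base-pairing A↔T, G↔C gives the complement. The complementary strand is antiparallel, so paired with a 5'→3' strand it runs 3'→5'.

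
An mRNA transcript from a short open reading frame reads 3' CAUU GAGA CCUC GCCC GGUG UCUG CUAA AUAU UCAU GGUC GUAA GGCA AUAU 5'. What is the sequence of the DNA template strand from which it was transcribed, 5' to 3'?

5'-GTAACTCTGGAGCGGGCCACAGACGATTTATAAGTACCAGCATTCCGTTATA-3'

Written 5'→3' the mRNA is UAUAACGGAAUGCUGGUACUUAUAAAUCGUCUGUGGCCCGCUCCAGAGUUAC, so the coding DNA strand is TATAACGGAATGCTGGTACTTATAAATCGTCTGTGGCCCGCTCCAGAGTTAC. The template is its reverse complement.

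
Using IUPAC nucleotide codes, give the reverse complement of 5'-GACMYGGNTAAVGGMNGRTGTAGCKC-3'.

5′-GMGCTACAYCNKCCBTTANCCRKGTC-3′

Standard pairs A↔T, G↔C; ambiguity codes pair R↔Y, M↔K, V↔B, N↔N. Complement (CTGKRCCNATTBCCKNCYACATCGMG), then reverse for 5'→3'.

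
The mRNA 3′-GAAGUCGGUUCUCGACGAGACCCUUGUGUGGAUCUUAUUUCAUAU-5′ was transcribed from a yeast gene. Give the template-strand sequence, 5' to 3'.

Written 5'→3' the mRNA is UAUACUUUAUUCUAGGUGUGUUCCCAGAGCAGCUCUUGGCUGAAG, so the coding DNA strand is TATACTTTATTCTAGGTGTGTTCCCAGAGCAGCTCTTGGCTGAAG. The template is its reverse complement.

5'-CTTCAGCCAAGAGCTGCTCTGGGAACACACCTAGAATAAAGTATA-3'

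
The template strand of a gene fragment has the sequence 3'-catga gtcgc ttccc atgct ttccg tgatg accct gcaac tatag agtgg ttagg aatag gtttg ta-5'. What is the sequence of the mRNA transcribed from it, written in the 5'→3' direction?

Reading the template 3'→5' as shown, RNA polymerase pairs each base (A→U, T→A, G↔C) to build mRNA 5'→3' directly.

5'-GUACUCAGCGAAGGGUACGAAAGGCACUACUGGGACGUUGAUAUCUCACCAAUCCUUAUCCAAACAU-3'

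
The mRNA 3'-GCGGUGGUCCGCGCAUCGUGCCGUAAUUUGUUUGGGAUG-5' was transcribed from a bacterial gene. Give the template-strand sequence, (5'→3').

5'-CGCCACCAGGCGCGTAGCACGGCATTAAACAAACCCTAC-3'

Written 5'→3' the mRNA is GUAGGGUUUGUUUAAUGCCGUGCUACGCGCCUGGUGGCG, so the coding DNA strand is GTAGGGTTTGTTTAATGCCGTGCTACGCGCCTGGTGGCG. The template is its reverse complement.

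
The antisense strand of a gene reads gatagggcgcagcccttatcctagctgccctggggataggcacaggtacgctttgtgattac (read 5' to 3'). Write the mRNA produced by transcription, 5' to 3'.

5'-GUAAUCACAAAGCGUACCUGUGCCUAUCCCCAGGGCAGCUAGGAUAAGGGCUGCGCCCUAUC-3'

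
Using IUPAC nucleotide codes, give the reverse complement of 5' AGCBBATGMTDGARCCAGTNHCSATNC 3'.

5′-GNATSGDNACTGGYTCHAKCATVVGCT-3′

Standard pairs A↔T, G↔C; ambiguity codes pair R↔Y, M↔K, S↔S, B↔V, D↔H, N↔N. Complement (TCGVVTACKAHCTYGGTCANDGSTANG), then reverse for 5'→3'.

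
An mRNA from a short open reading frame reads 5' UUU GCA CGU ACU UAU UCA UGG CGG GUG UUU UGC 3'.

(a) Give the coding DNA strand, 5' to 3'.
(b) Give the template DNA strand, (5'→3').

(a) The coding strand matches the mRNA with U→T.
(b) The template strand is the reverse complement of the coding strand.

(a) 5'-TTTGCACGTACTTATTCATGGCGGGTGTTTTGC-3'
(b) 5'-GCAAAACACCCGCCATGAATAAGTACGTGCAAA-3'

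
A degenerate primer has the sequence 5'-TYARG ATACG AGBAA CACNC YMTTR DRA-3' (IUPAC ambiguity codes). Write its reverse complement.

5'-TYHYAAKRGNGTGTTVCTCGTATCYTRA-3'

Standard pairs A↔T, G↔C; ambiguity codes pair R↔Y, M↔K, B↔V, D↔H, N↔N. Complement (ARTYCTATGCTCVTTGTGNGRKAAYHYT), then reverse for 5'→3'.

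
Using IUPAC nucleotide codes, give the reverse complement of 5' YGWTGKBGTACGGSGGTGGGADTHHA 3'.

Standard pairs A↔T, G↔C; ambiguity codes pair Y↔R, K↔M, W↔W, S↔S, B↔V, D↔H. Complement (RCWACMVCATGCCSCCACCCTHADDT), then reverse for 5'→3'.

5'-TDDAHTCCCACCSCCGTACVMCAWCR-3'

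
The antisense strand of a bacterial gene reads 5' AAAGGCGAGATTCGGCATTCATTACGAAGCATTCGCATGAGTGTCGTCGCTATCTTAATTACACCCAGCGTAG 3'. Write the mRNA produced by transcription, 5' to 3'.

5′-CUACGCUGGGUGUAAUUAAGAUAGCGACGACACUCAUGCGAAUGCUUCGUAAUGAAUGCCGAAUCUCGCCUUU-3′

RNA polymerase reads the template 3'→5' and synthesizes mRNA 5'→3' by base-pairing (A→U, T→A, G↔C). The complement of the template is TTTCCGCTCTAAGCCGTAAGTAATGCTTCGTAAGCGTACTCACAGCAGCGATAGAATTAATGTGGGTCGCATC; antiparallel, so 5'→3' the coding strand is CTACGCTGGGTGTAATTAAGATAGCGACGACACTCATGCGAATGCTTCGTAATGAATGCCGAATCTCGCCTTT. Replace T with U for the mRNA.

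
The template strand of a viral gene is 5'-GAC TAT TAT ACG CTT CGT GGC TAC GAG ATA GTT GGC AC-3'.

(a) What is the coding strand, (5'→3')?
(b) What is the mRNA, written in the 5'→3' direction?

(a) 5'-GTGCCAACTATCTCGTAGCCACGAAGCGTATAATAGTC-3'
(b) 5′-GUGCCAACUAUCUCGUAGCCACGAAGCGUAUAAUAGUC-3′

(a) The coding strand is the reverse complement of the template: complement CTGATAATATGCGAAGCACCGATGCTCTATCAACCGTG, then reverse.
(b) mRNA has the coding-strand sequence with T→U.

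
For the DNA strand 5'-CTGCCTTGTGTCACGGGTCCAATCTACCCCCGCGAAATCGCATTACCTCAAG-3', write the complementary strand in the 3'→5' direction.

3'-GACGGAACACAGTGCCCAGGTTAGATGGGGGCGCTTTAGCGTAATGGAGTTC-5'

Base-pairing A↔T, G↔C gives the complement. The complementary strand is antiparallel, so paired with a 5'→3' strand it runs 3'→5'.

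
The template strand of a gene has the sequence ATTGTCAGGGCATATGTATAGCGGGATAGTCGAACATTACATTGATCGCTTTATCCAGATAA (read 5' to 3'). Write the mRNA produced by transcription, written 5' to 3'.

5'-UUAUCUGGAUAAAGCGAUCAAUGUAAUGUUCGACUAUCCCGCUAUACAUAUGCCCUGACAAU-3'

RNA polymerase reads the template 3'→5' and synthesizes mRNA 5'→3' by base-pairing (A→U, T→A, G↔C). The complement of the template is TAACAGTCCCGTATACATATCGCCCTATCAGCTTGTAATGTAACTAGCGAAATAGGTCTATT; antiparallel, so 5'→3' the coding strand is TTATCTGGATAAAGCGATCAATGTAATGTTCGACTATCCCGCTATACATATGCCCTGACAAT. Replace T with U for the mRNA.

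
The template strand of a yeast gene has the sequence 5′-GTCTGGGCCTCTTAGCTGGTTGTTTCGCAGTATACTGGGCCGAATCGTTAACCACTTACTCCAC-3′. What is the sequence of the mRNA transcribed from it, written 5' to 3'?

RNA polymerase reads the template 3'→5' and synthesizes mRNA 5'→3' by base-pairing (A→U, T→A, G↔C). The complement of the template is CAGACCCGGAGAATCGACCAACAAAGCGTCATATGACCCGGCTTAGCAATTGGTGAATGAGGTG; antiparallel, so 5'→3' the coding strand is GTGGAGTAAGTGGTTAACGATTCGGCCCAGTATACTGCGAAACAACCAGCTAAGAGGCCCAGAC. Replace T with U for the mRNA.

5′-GUGGAGUAAGUGGUUAACGAUUCGGCCCAGUAUACUGCGAAACAACCAGCUAAGAGGCCCAGAC-3′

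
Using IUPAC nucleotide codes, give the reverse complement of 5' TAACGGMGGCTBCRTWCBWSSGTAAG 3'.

5'-CTTACSSWVGWAYGVAGCCKCCGTTA-3'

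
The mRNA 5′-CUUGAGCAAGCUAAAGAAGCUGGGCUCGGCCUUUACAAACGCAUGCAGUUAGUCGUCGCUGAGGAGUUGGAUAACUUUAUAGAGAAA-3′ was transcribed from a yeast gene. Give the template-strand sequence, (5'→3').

5'-TTTCTCTATAAAGTTATCCAACTCCTCAGCGACGACTAACTGCATGCGTTTGTAAAGGCCGAGCCCAGCTTCTTTAGCTTGCTCAAG-3'

Replace U with T to get the coding DNA strand: CTTGAGCAAGCTAAAGAAGCTGGGCTCGGCCTTTACAAACGCATGCAGTTAGTCGTCGCTGAGGAGTTGGATAACTTTATAGAGAAA. The template strand is its reverse complement (complement GAACTCGTTCGATTTCTTCGACCCGAGCCGGAAATGTTTGCGTACGTCAATCAGCAGCGACTCCTCAACCTATTGAAATATCTCTTT, then reverse).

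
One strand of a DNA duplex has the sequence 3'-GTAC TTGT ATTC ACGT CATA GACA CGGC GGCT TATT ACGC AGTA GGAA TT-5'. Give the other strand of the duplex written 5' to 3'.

5'-CATGAACATAAGTGCAGTATCTGTGCCGCCGAATAATGCGTCATCCTTAA-3'

The strand is given 3'→5', so its complement runs 5'→3' in the same left-to-right order: pair each base A↔T, G↔C.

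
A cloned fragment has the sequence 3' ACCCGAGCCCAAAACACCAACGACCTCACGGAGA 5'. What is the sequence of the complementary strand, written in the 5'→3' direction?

The strand is given 3'→5', so its complement runs 5'→3' in the same left-to-right order: pair each base A↔T, G↔C.

5'-TGGGCTCGGGTTTTGTGGTTGCTGGAGTGCCTCT-3'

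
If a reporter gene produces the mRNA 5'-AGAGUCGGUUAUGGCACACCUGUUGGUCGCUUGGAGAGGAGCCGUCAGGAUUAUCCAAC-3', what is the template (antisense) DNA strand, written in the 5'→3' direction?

5'-GTTGGATAATCCTGACGGCTCCTCTCCAAGCGACCAACAGGTGTGCCATAACCGACTCT-3'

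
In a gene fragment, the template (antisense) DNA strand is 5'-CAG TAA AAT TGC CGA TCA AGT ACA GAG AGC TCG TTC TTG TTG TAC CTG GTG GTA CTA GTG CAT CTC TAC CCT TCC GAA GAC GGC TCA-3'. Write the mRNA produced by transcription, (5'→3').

5'-UGAGCCGUCUUCGGAAGGGUAGAGAUGCACUAGUACCACCAGGUACAACAAGAACGAGCUCUCUGUACUUGAUCGGCAAUUUUACUG-3'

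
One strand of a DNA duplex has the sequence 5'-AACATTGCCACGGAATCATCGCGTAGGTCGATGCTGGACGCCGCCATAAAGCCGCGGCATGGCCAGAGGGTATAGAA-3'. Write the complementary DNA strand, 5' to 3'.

Pairing A↔T and G↔C gives TTGTAACGGTGCCTTAGTAGCGCATCCAGCTACGACCTGCGGCGGTATTTCGGCGCCGTACCGGTCTCCCATATCTT, running 3'→5'. Reverse for the 5'→3' convention.

5'-TTCTATACCCTCTGGCCATGCCGCGGCTTTATGGCGGCGTCCAGCATCGACCTACGCGATGATTCCGTGGCAATGTT-3'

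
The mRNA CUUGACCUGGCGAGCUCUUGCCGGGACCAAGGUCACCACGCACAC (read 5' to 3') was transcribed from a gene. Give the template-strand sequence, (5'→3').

5'-GTGTGCGTGGTGACCTTGGTCCCGGCAAGAGCTCGCCAGGTCAAG-3'

Replace U with T to get the coding DNA strand: CTTGACCTGGCGAGCTCTTGCCGGGACCAAGGTCACCACGCACAC. The template strand is its reverse complement (complement GAACTGGACCGCTCGAGAACGGCCCTGGTTCCAGTGGTGCGTGTG, then reverse).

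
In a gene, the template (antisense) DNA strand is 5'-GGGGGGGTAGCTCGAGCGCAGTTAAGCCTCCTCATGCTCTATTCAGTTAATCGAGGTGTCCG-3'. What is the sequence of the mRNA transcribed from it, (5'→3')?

The mRNA has the sequence of the coding strand (reverse complement of the template) with T→U. Reverse complement of GGGGGGGTAGCTCGAGCGCAGTTAAGCCTCCTCATGCTCTATTCAGTTAATCGAGGTGTCCG is CGGACACCTCGATTAACTGAATAGAGCATGAGGAGGCTTAACTGCGCTCGAGCTACCCCCCC; then T→U.

5′-CGGACACCUCGAUUAACUGAAUAGAGCAUGAGGAGGCUUAACUGCGCUCGAGCUACCCCCCC-3′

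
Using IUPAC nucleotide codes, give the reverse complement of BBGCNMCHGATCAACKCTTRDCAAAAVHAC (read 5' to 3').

5'-GTDBTTTTGHYAAGMGTTGATCDGKNGCVV-3'

Standard pairs A↔T, G↔C; ambiguity codes pair R↔Y, M↔K, B↔V, D↔H, N↔N. Complement (VVCGNKGDCTAGTTGMGAAYHGTTTTBDTG), then reverse for 5'→3'.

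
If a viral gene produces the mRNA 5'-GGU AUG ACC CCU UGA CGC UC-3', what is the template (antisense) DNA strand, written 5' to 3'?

Replace U with T to get the coding DNA strand: GGTATGACCCCTTGACGCTC. The template strand is its reverse complement (complement CCATACTGGGGAACTGCGAG, then reverse).

5'-GAGCGTCAAGGGGTCATACC-3'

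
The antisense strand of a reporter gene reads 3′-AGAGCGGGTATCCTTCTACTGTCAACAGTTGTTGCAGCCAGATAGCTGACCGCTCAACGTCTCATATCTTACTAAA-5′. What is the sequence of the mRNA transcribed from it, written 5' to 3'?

Reading the template 3'→5' as shown, RNA polymerase pairs each base (A→U, T→A, G↔C) to build mRNA 5'→3' directly.

5'-UCUCGCCCAUAGGAAGAUGACAGUUGUCAACAACGUCGGUCUAUCGACUGGCGAGUUGCAGAGUAUAGAAUGAUUU-3'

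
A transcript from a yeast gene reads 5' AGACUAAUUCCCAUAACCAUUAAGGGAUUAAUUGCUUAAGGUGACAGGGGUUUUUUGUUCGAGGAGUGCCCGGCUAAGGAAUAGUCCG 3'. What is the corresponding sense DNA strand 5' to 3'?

5'-AGACTAATTCCCATAACCATTAAGGGATTAATTGCTTAAGGTGACAGGGGTTTTTTGTTCGAGGAGTGCCCGGCTAAGGAATAGTCCG-3'

The coding DNA strand has the same 5'→3' sequence as the mRNA with U replaced by T.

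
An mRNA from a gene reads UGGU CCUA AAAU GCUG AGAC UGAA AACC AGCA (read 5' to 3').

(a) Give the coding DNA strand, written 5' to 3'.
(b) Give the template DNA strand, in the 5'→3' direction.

(a) The coding strand matches the mRNA with U→T.
(b) The template strand is the reverse complement of the coding strand.

(a) 5'-TGGTCCTAAAATGCTGAGACTGAAAACCAGCA-3'
(b) 5′-TGCTGGTTTTCAGTCTCAGCATTTTAGGACCA-3′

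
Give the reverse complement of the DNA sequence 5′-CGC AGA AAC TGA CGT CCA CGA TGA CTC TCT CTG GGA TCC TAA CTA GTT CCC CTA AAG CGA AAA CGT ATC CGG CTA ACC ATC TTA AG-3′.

5'-CTTAAGATGGTTAGCCGGATACGTTTTCGCTTTAGGGGAACTAGTTAGGATCCCAGAGAGAGTCATCGTGGACGTCAGTTTCTGCG-3'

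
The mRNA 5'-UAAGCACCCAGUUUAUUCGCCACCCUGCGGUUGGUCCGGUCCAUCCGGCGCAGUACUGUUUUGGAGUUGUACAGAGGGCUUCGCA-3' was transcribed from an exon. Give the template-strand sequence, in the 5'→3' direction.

5'-TGCGAAGCCCTCTGTACAACTCCAAAACAGTACTGCGCCGGATGGACCGGACCAACCGCAGGGTGGCGAATAAACTGGGTGCTTA-3'

Replace U with T to get the coding DNA strand: TAAGCACCCAGTTTATTCGCCACCCTGCGGTTGGTCCGGTCCATCCGGCGCAGTACTGTTTTGGAGTTGTACAGAGGGCTTCGCA. The template strand is its reverse complement (complement ATTCGTGGGTCAAATAAGCGGTGGGACGCCAACCAGGCCAGGTAGGCCGCGTCATGACAAAACCTCAACATGTCTCCCGAAGCGT, then reverse).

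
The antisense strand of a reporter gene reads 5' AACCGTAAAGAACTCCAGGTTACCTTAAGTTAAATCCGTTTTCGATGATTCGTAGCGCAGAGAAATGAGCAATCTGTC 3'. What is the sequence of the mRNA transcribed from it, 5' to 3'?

RNA polymerase reads the template 3'→5' and synthesizes mRNA 5'→3' by base-pairing (A→U, T→A, G↔C). The complement of the template is TTGGCATTTCTTGAGGTCCAATGGAATTCAATTTAGGCAAAAGCTACTAAGCATCGCGTCTCTTTACTCGTTAGACAG; antiparallel, so 5'→3' the coding strand is GACAGATTGCTCATTTCTCTGCGCTACGAATCATCGAAAACGGATTTAACTTAAGGTAACCTGGAGTTCTTTACGGTT. Replace T with U for the mRNA.

5'-GACAGAUUGCUCAUUUCUCUGCGCUACGAAUCAUCGAAAACGGAUUUAACUUAAGGUAACCUGGAGUUCUUUACGGUU-3'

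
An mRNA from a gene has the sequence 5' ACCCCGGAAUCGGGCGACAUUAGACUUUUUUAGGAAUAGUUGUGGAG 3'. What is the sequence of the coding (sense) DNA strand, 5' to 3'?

5'-ACCCCGGAATCGGGCGACATTAGACTTTTTTAGGAATAGTTGTGGAG-3'

The coding DNA strand has the same 5'→3' sequence as the mRNA with U replaced by T.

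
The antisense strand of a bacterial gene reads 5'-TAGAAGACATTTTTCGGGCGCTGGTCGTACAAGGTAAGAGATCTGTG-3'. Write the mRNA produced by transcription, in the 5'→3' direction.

5'-CACAGAUCUCUUACCUUGUACGACCAGCGCCCGAAAAAUGUCUUCUA-3'

RNA polymerase reads the template 3'→5' and synthesizes mRNA 5'→3' by base-pairing (A→U, T→A, G↔C). The complement of the template is ATCTTCTGTAAAAAGCCCGCGACCAGCATGTTCCATTCTCTAGACAC; antiparallel, so 5'→3' the coding strand is CACAGATCTCTTACCTTGTACGACCAGCGCCCGAAAAATGTCTTCTA. Replace T with U for the mRNA.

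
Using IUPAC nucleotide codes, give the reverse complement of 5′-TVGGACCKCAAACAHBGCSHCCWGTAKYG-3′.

5′-CRMTACWGGDSGCVDTGTTTGMGGTCCBA-3′

Standard pairs A↔T, G↔C; ambiguity codes pair Y↔R, K↔M, W↔W, S↔S, B↔V, H↔D. Complement (ABCCTGGMGTTTGTDVCGSDGGWCATMRC), then reverse for 5'→3'.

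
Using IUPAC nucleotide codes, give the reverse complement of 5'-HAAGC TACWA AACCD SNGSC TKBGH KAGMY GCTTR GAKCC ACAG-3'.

5'-CTGTGGMTCYAAGCRKCTMDCVMAGSCNSHGGTTTWGTAGCTTD-3'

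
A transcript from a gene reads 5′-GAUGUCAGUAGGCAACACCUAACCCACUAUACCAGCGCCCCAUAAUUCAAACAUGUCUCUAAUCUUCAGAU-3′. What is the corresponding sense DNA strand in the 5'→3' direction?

5'-GATGTCAGTAGGCAACACCTAACCCACTATACCAGCGCCCCATAATTCAAACATGTCTCTAATCTTCAGAT-3'

The coding DNA strand has the same 5'→3' sequence as the mRNA with U replaced by T.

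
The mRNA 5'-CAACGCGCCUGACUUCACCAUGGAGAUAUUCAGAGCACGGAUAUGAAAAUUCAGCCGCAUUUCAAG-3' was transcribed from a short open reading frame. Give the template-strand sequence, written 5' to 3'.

Replace U with T to get the coding DNA strand: CAACGCGCCTGACTTCACCATGGAGATATTCAGAGCACGGATATGAAAATTCAGCCGCATTTCAAG. The template strand is its reverse complement (complement GTTGCGCGGACTGAAGTGGTACCTCTATAAGTCTCGTGCCTATACTTTTAAGTCGGCGTAAAGTTC, then reverse).

5′-CTTGAAATGCGGCTGAATTTTCATATCCGTGCTCTGAATATCTCCATGGTGAAGTCAGGCGCGTTG-3′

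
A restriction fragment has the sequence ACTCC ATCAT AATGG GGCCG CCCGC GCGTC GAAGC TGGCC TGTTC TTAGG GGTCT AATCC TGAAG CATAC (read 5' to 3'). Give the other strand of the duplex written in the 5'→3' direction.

The complement of ACTCCATCATAATGGGGCCGCCCGCGCGTCGAAGCTGGCCTGTTCTTAGGGGTCTAATCCTGAAGCATAC is TGAGGTAGTATTACCCCGGCGGGCGCGCAGCTTCGACCGGACAAGAATCCCCAGATTAGGACTTCGTATG (A↔T, G↔C). DNA strands are antiparallel, so the complementary strand runs 3'→5'; reversing gives the 5'→3' form.

5′-GTATGCTTCAGGATTAGACCCCTAAGAACAGGCCAGCTTCGACGCGCGGGCGGCCCCATTATGATGGAGT-3′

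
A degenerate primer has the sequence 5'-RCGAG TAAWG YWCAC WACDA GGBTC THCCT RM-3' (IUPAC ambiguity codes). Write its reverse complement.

Standard pairs A↔T, G↔C; ambiguity codes pair R↔Y, M↔K, W↔W, B↔V, D↔H. Complement (YGCTCATTWCRWGTGWTGHTCCVAGADGGAYK), then reverse for 5'→3'.

5'-KYAGGDAGAVCCTHGTWGTGWRCWTTACTCGY-3'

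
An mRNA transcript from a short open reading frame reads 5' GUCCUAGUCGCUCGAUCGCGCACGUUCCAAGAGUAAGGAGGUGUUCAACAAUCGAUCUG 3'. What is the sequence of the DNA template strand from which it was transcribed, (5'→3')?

Replace U with T to get the coding DNA strand: GTCCTAGTCGCTCGATCGCGCACGTTCCAAGAGTAAGGAGGTGTTCAACAATCGATCTG. The template strand is its reverse complement (complement CAGGATCAGCGAGCTAGCGCGTGCAAGGTTCTCATTCCTCCACAAGTTGTTAGCTAGAC, then reverse).

5'-CAGATCGATTGTTGAACACCTCCTTACTCTTGGAACGTGCGCGATCGAGCGACTAGGAC-3'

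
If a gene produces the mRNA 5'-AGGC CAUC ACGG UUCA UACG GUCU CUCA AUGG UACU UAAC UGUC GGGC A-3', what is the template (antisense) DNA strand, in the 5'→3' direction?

5'-TGCCCGACAGTTAAGTACCATTGAGAGACCGTATGAACCGTGATGGCCT-3'

Replace U with T to get the coding DNA strand: AGGCCATCACGGTTCATACGGTCTCTCAATGGTACTTAACTGTCGGGCA. The template strand is its reverse complement (complement TCCGGTAGTGCCAAGTATGCCAGAGAGTTACCATGAATTGACAGCCCGT, then reverse).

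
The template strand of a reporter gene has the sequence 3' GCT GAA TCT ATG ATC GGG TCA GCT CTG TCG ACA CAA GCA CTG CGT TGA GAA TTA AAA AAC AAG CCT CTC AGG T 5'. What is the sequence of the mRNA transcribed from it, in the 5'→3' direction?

Reading the template 3'→5' as shown, RNA polymerase pairs each base (A→U, T→A, G↔C) to build mRNA 5'→3' directly.

5'-CGACUUAGAUACUAGCCCAGUCGAGACAGCUGUGUUCGUGACGCAACUCUUAAUUUUUUGUUCGGAGAGUCCA-3'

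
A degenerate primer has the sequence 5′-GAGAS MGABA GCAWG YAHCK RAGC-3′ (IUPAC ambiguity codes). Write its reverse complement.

Standard pairs A↔T, G↔C; ambiguity codes pair R↔Y, M↔K, W↔W, S↔S, B↔V, H↔D. Complement (CTCTSKCTVTCGTWCRTDGMYTCG), then reverse for 5'→3'.

5'-GCTYMGDTRCWTGCTVTCKSTCTC-3'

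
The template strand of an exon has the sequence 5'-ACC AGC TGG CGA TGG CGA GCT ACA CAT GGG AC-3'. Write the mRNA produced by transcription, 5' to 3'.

5'-GUCCCAUGUGUAGCUCGCCAUCGCCAGCUGGU-3'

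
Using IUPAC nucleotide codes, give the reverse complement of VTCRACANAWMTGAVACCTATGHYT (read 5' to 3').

Standard pairs A↔T, G↔C; ambiguity codes pair R↔Y, M↔K, W↔W, H↔D, V↔B, N↔N. Complement (BAGYTGTNTWKACTBTGGATACDRA), then reverse for 5'→3'.

5'-ARDCATAGGTBTCAKWTNTGTYGAB-3'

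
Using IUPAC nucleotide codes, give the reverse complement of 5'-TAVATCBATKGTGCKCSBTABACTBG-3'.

5'-CVAGTVTAVSGMGCACMATVGATBTA-3'

Standard pairs A↔T, G↔C; ambiguity codes pair K↔M, S↔S, B↔V. Complement (ATBTAGVTAMCACGMGSVATVTGAVC), then reverse for 5'→3'.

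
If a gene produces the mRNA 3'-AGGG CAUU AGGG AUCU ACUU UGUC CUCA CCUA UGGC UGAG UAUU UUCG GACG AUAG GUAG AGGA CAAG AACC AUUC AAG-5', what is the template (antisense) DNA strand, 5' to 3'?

5'-TCCCGTAATCCCTAGATGAAACAGGAGTGGATACCGACTCATAAAAGCCTGCTATCCATCTCCTGTTCTTGGTAAGTTC-3'

Written 5'→3' the mRNA is GAACUUACCAAGAACAGGAGAUGGAUAGCAGGCUUUUAUGAGUCGGUAUCCACUCCUGUUUCAUCUAGGGAUUACGGGA, so the coding DNA strand is GAACTTACCAAGAACAGGAGATGGATAGCAGGCTTTTATGAGTCGGTATCCACTCCTGTTTCATCTAGGGATTACGGGA. The template is its reverse complement.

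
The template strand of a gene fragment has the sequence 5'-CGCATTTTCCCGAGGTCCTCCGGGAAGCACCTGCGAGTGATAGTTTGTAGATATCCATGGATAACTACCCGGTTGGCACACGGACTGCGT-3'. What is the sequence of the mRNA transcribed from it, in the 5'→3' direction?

5'-ACGCAGUCCGUGUGCCAACCGGGUAGUUAUCCAUGGAUAUCUACAAACUAUCACUCGCAGGUGCUUCCCGGAGGACCUCGGGAAAAUGCG-3'

RNA polymerase reads the template 3'→5' and synthesizes mRNA 5'→3' by base-pairing (A→U, T→A, G↔C). The complement of the template is GCGTAAAAGGGCTCCAGGAGGCCCTTCGTGGACGCTCACTATCAAACATCTATAGGTACCTATTGATGGGCCAACCGTGTGCCTGACGCA; antiparallel, so 5'→3' the coding strand is ACGCAGTCCGTGTGCCAACCGGGTAGTTATCCATGGATATCTACAAACTATCACTCGCAGGTGCTTCCCGGAGGACCTCGGGAAAATGCG. Replace T with U for the mRNA.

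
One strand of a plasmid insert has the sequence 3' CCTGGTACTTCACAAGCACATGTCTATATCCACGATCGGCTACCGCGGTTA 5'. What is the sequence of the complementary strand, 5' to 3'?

5'-GGACCATGAAGTGTTCGTGTACAGATATAGGTGCTAGCCGATGGCGCCAAT-3'

The strand is given 3'→5', so its complement runs 5'→3' in the same left-to-right order: pair each base A↔T, G↔C.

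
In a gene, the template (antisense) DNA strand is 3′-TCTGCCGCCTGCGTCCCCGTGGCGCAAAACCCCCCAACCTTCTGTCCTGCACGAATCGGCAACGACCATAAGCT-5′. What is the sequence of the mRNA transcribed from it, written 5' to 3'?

5'-AGACGGCGGACGCAGGGGCACCGCGUUUUGGGGGGUUGGAAGACAGGACGUGCUUAGCCGUUGCUGGUAUUCGA-3'

Reading the template 3'→5' as shown, RNA polymerase pairs each base (A→U, T→A, G↔C) to build mRNA 5'→3' directly.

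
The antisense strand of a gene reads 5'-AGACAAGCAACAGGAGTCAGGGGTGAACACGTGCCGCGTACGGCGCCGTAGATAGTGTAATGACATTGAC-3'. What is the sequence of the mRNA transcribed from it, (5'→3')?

RNA polymerase reads the template 3'→5' and synthesizes mRNA 5'→3' by base-pairing (A→U, T→A, G↔C). The complement of the template is TCTGTTCGTTGTCCTCAGTCCCCACTTGTGCACGGCGCATGCCGCGGCATCTATCACATTACTGTAACTG; antiparallel, so 5'→3' the coding strand is GTCAATGTCATTACACTATCTACGGCGCCGTACGCGGCACGTGTTCACCCCTGACTCCTGTTGCTTGTCT. Replace T with U for the mRNA.

5'-GUCAAUGUCAUUACACUAUCUACGGCGCCGUACGCGGCACGUGUUCACCCCUGACUCCUGUUGCUUGUCU-3'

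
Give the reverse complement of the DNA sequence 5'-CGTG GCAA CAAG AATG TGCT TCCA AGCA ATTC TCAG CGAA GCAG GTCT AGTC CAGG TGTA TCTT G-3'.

Reading the sequence 3'→5' and pairing each base (A↔T, G↔C) gives the reverse complement directly.

5'-CAAGATACACCTGGACTAGACCTGCTTCGCTGAGAATTGCTTGGAAGCACATTCTTGTTGCCACG-3'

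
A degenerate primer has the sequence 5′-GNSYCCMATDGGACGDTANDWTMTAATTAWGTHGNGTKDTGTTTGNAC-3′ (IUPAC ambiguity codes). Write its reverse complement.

5′-GTNCAAACAHMACNCDACWTAATTAKAWHNTAHCGTCCHATKGGRSNC-3′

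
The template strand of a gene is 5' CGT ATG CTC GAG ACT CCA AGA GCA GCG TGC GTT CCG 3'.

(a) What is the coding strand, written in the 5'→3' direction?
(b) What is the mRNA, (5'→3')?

(a) The coding strand is the reverse complement of the template: complement GCATACGAGCTCTGAGGTTCTCGTCGCACGCAAGGC, then reverse.
(b) mRNA has the coding-strand sequence with T→U.

(a) 5'-CGGAACGCACGCTGCTCTTGGAGTCTCGAGCATACG-3'
(b) 5'-CGGAACGCACGCUGCUCUUGGAGUCUCGAGCAUACG-3'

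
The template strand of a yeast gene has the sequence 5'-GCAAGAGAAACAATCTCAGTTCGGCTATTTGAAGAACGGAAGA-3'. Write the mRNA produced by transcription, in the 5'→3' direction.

RNA polymerase reads the template 3'→5' and synthesizes mRNA 5'→3' by base-pairing (A→U, T→A, G↔C). The complement of the template is CGTTCTCTTTGTTAGAGTCAAGCCGATAAACTTCTTGCCTTCT; antiparallel, so 5'→3' the coding strand is TCTTCCGTTCTTCAAATAGCCGAACTGAGATTGTTTCTCTTGC. Replace T with U for the mRNA.

5'-UCUUCCGUUCUUCAAAUAGCCGAACUGAGAUUGUUUCUCUUGC-3'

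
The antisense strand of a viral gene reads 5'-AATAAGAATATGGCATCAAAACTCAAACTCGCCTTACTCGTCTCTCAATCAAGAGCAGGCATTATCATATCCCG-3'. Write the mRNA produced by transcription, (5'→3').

5′-CGGGAUAUGAUAAUGCCUGCUCUUGAUUGAGAGACGAGUAAGGCGAGUUUGAGUUUUGAUGCCAUAUUCUUAUU-3′

RNA polymerase reads the template 3'→5' and synthesizes mRNA 5'→3' by base-pairing (A→U, T→A, G↔C). The complement of the template is TTATTCTTATACCGTAGTTTTGAGTTTGAGCGGAATGAGCAGAGAGTTAGTTCTCGTCCGTAATAGTATAGGGC; antiparallel, so 5'→3' the coding strand is CGGGATATGATAATGCCTGCTCTTGATTGAGAGACGAGTAAGGCGAGTTTGAGTTTTGATGCCATATTCTTATT. Replace T with U for the mRNA.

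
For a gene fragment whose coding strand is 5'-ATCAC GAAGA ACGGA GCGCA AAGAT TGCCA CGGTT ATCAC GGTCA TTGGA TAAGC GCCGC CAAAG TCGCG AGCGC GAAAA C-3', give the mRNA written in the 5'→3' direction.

5′-AUCACGAAGAACGGAGCGCAAAGAUUGCCACGGUUAUCACGGUCAUUGGAUAAGCGCCGCCAAAGUCGCGAGCGCGAAAAC-3′

mRNA has the coding-strand sequence with U in place of T.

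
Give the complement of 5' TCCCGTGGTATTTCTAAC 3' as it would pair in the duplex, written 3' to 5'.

Base-pairing A↔T, G↔C gives the complement. The complementary strand is antiparallel, so paired with a 5'→3' strand it runs 3'→5'.

3′-AGGGCACCATAAAGATTG-5′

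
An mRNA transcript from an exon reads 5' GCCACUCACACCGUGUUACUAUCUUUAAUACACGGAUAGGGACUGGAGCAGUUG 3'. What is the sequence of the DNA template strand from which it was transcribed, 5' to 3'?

5'-CAACTGCTCCAGTCCCTATCCGTGTATTAAAGATAGTAACACGGTGTGAGTGGC-3'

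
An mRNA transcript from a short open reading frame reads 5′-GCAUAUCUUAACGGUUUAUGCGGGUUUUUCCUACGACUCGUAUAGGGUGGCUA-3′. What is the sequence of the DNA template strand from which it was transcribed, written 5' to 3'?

Replace U with T to get the coding DNA strand: GCATATCTTAACGGTTTATGCGGGTTTTTCCTACGACTCGTATAGGGTGGCTA. The template strand is its reverse complement (complement CGTATAGAATTGCCAAATACGCCCAAAAAGGATGCTGAGCATATCCCACCGAT, then reverse).

5′-TAGCCACCCTATACGAGTCGTAGGAAAAACCCGCATAAACCGTTAAGATATGC-3′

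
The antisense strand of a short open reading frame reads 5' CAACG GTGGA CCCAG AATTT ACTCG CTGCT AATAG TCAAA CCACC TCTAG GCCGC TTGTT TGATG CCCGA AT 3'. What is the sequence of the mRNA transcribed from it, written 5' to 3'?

RNA polymerase reads the template 3'→5' and synthesizes mRNA 5'→3' by base-pairing (A→U, T→A, G↔C). The complement of the template is GTTGCCACCTGGGTCTTAAATGAGCGACGATTATCAGTTTGGTGGAGATCCGGCGAACAAACTACGGGCTTA; antiparallel, so 5'→3' the coding strand is ATTCGGGCATCAAACAAGCGGCCTAGAGGTGGTTTGACTATTAGCAGCGAGTAAATTCTGGGTCCACCGTTG. Replace T with U for the mRNA.

5'-AUUCGGGCAUCAAACAAGCGGCCUAGAGGUGGUUUGACUAUUAGCAGCGAGUAAAUUCUGGGUCCACCGUUG-3'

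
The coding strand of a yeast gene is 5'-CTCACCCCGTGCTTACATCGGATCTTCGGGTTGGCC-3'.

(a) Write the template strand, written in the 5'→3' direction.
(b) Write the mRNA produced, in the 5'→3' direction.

(a) 5'-GGCCAACCCGAAGATCCGATGTAAGCACGGGGTGAG-3'
(b) 5′-CUCACCCCGUGCUUACAUCGGAUCUUCGGGUUGGCC-3′

(a) The template strand is the reverse complement of the coding strand: complement GAGTGGGGCACGAATGTAGCCTAGAAGCCCAACCGG, then reverse.
(b) mRNA matches the coding strand with T→U.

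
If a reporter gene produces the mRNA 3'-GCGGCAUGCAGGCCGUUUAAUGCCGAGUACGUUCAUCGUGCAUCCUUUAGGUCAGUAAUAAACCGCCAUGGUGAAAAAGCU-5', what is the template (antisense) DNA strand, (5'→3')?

Written 5'→3' the mRNA is UCGAAAAAGUGGUACCGCCAAAUAAUGACUGGAUUUCCUACGUGCUACUUGCAUGAGCCGUAAUUUGCCGGACGUACGGCG, so the coding DNA strand is TCGAAAAAGTGGTACCGCCAAATAATGACTGGATTTCCTACGTGCTACTTGCATGAGCCGTAATTTGCCGGACGTACGGCG. The template is its reverse complement.

5'-CGCCGTACGTCCGGCAAATTACGGCTCATGCAAGTAGCACGTAGGAAATCCAGTCATTATTTGGCGGTACCACTTTTTCGA-3'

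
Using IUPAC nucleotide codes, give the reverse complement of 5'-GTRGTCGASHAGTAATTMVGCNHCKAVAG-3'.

5'-CTBTMGDNGCBKAATTACTDSTCGACYAC-3'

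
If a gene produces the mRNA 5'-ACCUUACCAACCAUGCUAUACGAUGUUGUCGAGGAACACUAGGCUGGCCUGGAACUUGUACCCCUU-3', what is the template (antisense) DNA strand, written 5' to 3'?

Replace U with T to get the coding DNA strand: ACCTTACCAACCATGCTATACGATGTTGTCGAGGAACACTAGGCTGGCCTGGAACTTGTACCCCTT. The template strand is its reverse complement (complement TGGAATGGTTGGTACGATATGCTACAACAGCTCCTTGTGATCCGACCGGACCTTGAACATGGGGAA, then reverse).

5′-AAGGGGTACAAGTTCCAGGCCAGCCTAGTGTTCCTCGACAACATCGTATAGCATGGTTGGTAAGGT-3′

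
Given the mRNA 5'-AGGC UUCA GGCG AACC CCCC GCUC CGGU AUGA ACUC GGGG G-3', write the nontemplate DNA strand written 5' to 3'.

The coding DNA strand has the same 5'→3' sequence as the mRNA with U replaced by T.

5'-AGGCTTCAGGCGAACCCCCCGCTCCGGTATGAACTCGGGGG-3'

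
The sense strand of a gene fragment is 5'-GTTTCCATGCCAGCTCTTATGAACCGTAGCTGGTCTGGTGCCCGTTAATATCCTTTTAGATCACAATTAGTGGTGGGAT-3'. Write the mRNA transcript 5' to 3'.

mRNA has the coding-strand sequence with U in place of T.

5′-GUUUCCAUGCCAGCUCUUAUGAACCGUAGCUGGUCUGGUGCCCGUUAAUAUCCUUUUAGAUCACAAUUAGUGGUGGGAU-3′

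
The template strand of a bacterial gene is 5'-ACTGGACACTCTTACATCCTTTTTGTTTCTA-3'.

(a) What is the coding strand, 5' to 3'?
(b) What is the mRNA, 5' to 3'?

(a) The coding strand is the reverse complement of the template: complement TGACCTGTGAGAATGTAGGAAAAACAAAGAT, then reverse.
(b) mRNA has the coding-strand sequence with T→U.

(a) 5'-TAGAAACAAAAAGGATGTAAGAGTGTCCAGT-3'
(b) 5'-UAGAAACAAAAAGGAUGUAAGAGUGUCCAGU-3'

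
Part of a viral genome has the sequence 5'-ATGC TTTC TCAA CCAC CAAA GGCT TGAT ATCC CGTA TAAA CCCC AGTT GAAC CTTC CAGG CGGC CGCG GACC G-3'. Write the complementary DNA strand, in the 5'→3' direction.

5′-CGGTCCGCGGCCGCCTGGAAGGTTCAACTGGGGTTTATACGGGATATCAAGCCTTTGGTGGTTGAGAAAGCAT-3′

Pairing A↔T and G↔C gives TACGAAAGAGTTGGTGGTTTCCGAACTATAGGGCATATTTGGGGTCAACTTGGAAGGTCCGCCGGCGCCTGGC, running 3'→5'. Reverse for the 5'→3' convention.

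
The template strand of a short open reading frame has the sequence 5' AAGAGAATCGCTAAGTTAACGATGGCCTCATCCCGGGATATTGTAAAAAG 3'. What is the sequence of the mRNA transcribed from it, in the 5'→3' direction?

5'-CUUUUUACAAUAUCCCGGGAUGAGGCCAUCGUUAACUUAGCGAUUCUCUU-3'

RNA polymerase reads the template 3'→5' and synthesizes mRNA 5'→3' by base-pairing (A→U, T→A, G↔C). The complement of the template is TTCTCTTAGCGATTCAATTGCTACCGGAGTAGGGCCCTATAACATTTTTC; antiparallel, so 5'→3' the coding strand is CTTTTTACAATATCCCGGGATGAGGCCATCGTTAACTTAGCGATTCTCTT. Replace T with U for the mRNA.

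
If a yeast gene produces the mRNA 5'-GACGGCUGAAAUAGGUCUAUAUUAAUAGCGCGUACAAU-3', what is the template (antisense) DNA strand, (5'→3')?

5'-ATTGTACGCGCTATTAATATAGACCTATTTCAGCCGTC-3'

Replace U with T to get the coding DNA strand: GACGGCTGAAATAGGTCTATATTAATAGCGCGTACAAT. The template strand is its reverse complement (complement CTGCCGACTTTATCCAGATATAATTATCGCGCATGTTA, then reverse).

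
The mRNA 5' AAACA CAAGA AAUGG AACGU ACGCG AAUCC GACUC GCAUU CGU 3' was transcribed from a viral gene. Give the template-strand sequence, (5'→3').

5'-ACGAATGCGAGTCGGATTCGCGTACGTTCCATTTCTTGTGTTT-3'

Replace U with T to get the coding DNA strand: AAACACAAGAAATGGAACGTACGCGAATCCGACTCGCATTCGT. The template strand is its reverse complement (complement TTTGTGTTCTTTACCTTGCATGCGCTTAGGCTGAGCGTAAGCA, then reverse).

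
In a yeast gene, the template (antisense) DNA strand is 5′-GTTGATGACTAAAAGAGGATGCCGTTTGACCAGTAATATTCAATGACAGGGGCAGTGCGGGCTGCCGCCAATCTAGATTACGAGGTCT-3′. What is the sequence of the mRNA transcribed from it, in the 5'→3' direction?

The mRNA has the sequence of the coding strand (reverse complement of the template) with T→U. Reverse complement of GTTGATGACTAAAAGAGGATGCCGTTTGACCAGTAATATTCAATGACAGGGGCAGTGCGGGCTGCCGCCAATCTAGATTACGAGGTCT is AGACCTCGTAATCTAGATTGGCGGCAGCCCGCACTGCCCCTGTCATTGAATATTACTGGTCAAACGGCATCCTCTTTTAGTCATCAAC; then T→U.

5'-AGACCUCGUAAUCUAGAUUGGCGGCAGCCCGCACUGCCCCUGUCAUUGAAUAUUACUGGUCAAACGGCAUCCUCUUUUAGUCAUCAAC-3'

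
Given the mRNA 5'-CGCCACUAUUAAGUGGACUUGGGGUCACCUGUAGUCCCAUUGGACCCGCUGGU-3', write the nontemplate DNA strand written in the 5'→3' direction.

5'-CGCCACTATTAAGTGGACTTGGGGTCACCTGTAGTCCCATTGGACCCGCTGGT-3'

The coding DNA strand has the same 5'→3' sequence as the mRNA with U replaced by T.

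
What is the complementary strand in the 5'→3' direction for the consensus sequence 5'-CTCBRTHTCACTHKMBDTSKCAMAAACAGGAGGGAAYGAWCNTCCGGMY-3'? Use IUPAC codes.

Standard pairs A↔T, G↔C; ambiguity codes pair R↔Y, M↔K, W↔W, S↔S, B↔V, D↔H, N↔N. Complement (GAGVYADAGTGADMKVHASMGTKTTTGTCCTCCCTTRCTWGNAGGCCKR), then reverse for 5'→3'.

5'-RKCCGGANGWTCRTTCCCTCCTGTTTKTGMSAHVKMDAGTGADAYVGAG-3'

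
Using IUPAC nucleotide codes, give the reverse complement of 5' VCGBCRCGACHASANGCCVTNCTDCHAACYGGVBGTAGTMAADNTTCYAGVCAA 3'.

5'-TTGBCTRGAANHTTKACTACVBCCRGTTDGHAGNABGGCNTSTDGTCGYGVCGB-3'

Standard pairs A↔T, G↔C; ambiguity codes pair R↔Y, M↔K, S↔S, B↔V, D↔H, N↔N. Complement (BGCVGYGCTGDTSTNCGGBANGAHGDTTGRCCBVCATCAKTTHNAAGRTCBGTT), then reverse for 5'→3'.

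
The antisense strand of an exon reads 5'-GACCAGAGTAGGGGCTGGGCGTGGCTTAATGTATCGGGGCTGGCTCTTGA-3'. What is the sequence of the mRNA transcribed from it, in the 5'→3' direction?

5'-UCAAGAGCCAGCCCCGAUACAUUAAGCCACGCCCAGCCCCUACUCUGGUC-3'

The mRNA has the sequence of the coding strand (reverse complement of the template) with T→U. Reverse complement of GACCAGAGTAGGGGCTGGGCGTGGCTTAATGTATCGGGGCTGGCTCTTGA is TCAAGAGCCAGCCCCGATACATTAAGCCACGCCCAGCCCCTACTCTGGTC; then T→U.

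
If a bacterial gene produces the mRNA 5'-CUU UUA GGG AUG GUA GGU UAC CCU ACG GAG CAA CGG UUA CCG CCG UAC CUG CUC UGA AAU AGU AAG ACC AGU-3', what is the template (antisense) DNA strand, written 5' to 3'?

5′-ACTGGTCTTACTATTTCAGAGCAGGTACGGCGGTAACCGTTGCTCCGTAGGGTAACCTACCATCCCTAAAAG-3′

Replace U with T to get the coding DNA strand: CTTTTAGGGATGGTAGGTTACCCTACGGAGCAACGGTTACCGCCGTACCTGCTCTGAAATAGTAAGACCAGT. The template strand is its reverse complement (complement GAAAATCCCTACCATCCAATGGGATGCCTCGTTGCCAATGGCGGCATGGACGAGACTTTATCATTCTGGTCA, then reverse).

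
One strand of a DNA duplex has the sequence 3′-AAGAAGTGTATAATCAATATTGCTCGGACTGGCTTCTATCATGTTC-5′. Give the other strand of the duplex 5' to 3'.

The strand is given 3'→5', so its complement runs 5'→3' in the same left-to-right order: pair each base A↔T, G↔C.

5'-TTCTTCACATATTAGTTATAACGAGCCTGACCGAAGATAGTACAAG-3'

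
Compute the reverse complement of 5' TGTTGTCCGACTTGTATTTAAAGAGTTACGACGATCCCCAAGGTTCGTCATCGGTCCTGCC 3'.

Complement each base (A↔T, G↔C): ACAACAGGCTGAACATAAATTTCTCAATGCTGCTAGGGGTTCCAAGCAGTAGCCAGGACGG. Then reverse.

5'-GGCAGGACCGATGACGAACCTTGGGGATCGTCGTAACTCTTTAAATACAAGTCGGACAACA-3'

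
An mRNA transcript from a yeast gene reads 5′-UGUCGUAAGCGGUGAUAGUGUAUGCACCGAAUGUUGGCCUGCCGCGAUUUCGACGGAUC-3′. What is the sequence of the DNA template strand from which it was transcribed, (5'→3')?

Replace U with T to get the coding DNA strand: TGTCGTAAGCGGTGATAGTGTATGCACCGAATGTTGGCCTGCCGCGATTTCGACGGATC. The template strand is its reverse complement (complement ACAGCATTCGCCACTATCACATACGTGGCTTACAACCGGACGGCGCTAAAGCTGCCTAG, then reverse).

5'-GATCCGTCGAAATCGCGGCAGGCCAACATTCGGTGCATACACTATCACCGCTTACGACA-3'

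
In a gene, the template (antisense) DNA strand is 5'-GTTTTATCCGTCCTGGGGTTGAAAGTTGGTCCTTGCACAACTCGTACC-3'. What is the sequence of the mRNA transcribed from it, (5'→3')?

5'-GGUACGAGUUGUGCAAGGACCAACUUUCAACCCCAGGACGGAUAAAAC-3'

The mRNA has the sequence of the coding strand (reverse complement of the template) with T→U. Reverse complement of GTTTTATCCGTCCTGGGGTTGAAAGTTGGTCCTTGCACAACTCGTACC is GGTACGAGTTGTGCAAGGACCAACTTTCAACCCCAGGACGGATAAAAC; then T→U.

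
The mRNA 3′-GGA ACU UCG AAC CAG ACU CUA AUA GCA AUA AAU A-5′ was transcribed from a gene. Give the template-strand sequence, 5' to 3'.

5'-CCTTGAAGCTTGGTCTGAGATTATCGTTATTTAT-3'

Written 5'→3' the mRNA is AUAAAUAACGAUAAUCUCAGACCAAGCUUCAAGG, so the coding DNA strand is ATAAATAACGATAATCTCAGACCAAGCTTCAAGG. The template is its reverse complement.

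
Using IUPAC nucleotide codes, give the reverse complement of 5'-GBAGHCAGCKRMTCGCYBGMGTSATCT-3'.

Standard pairs A↔T, G↔C; ambiguity codes pair R↔Y, M↔K, S↔S, B↔V, H↔D. Complement (CVTCDGTCGMYKAGCGRVCKCASTAGA), then reverse for 5'→3'.

5'-AGATSACKCVRGCGAKYMGCTGDCTVC-3'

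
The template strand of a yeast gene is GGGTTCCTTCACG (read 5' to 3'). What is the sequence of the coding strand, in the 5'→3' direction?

5'-CGTGAAGGAACCC-3'

The coding strand is complementary and antiparallel to the template: take the complement (A↔T, G↔C) and reverse.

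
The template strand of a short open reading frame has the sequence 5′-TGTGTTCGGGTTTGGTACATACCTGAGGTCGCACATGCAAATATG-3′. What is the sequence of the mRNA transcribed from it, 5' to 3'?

5'-CAUAUUUGCAUGUGCGACCUCAGGUAUGUACCAAACCCGAACACA-3'

The mRNA has the sequence of the coding strand (reverse complement of the template) with T→U. Reverse complement of TGTGTTCGGGTTTGGTACATACCTGAGGTCGCACATGCAAATATG is CATATTTGCATGTGCGACCTCAGGTATGTACCAAACCCGAACACA; then T→U.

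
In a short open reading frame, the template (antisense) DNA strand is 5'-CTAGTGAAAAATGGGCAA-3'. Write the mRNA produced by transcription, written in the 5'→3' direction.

5′-UUGCCCAUUUUUCACUAG-3′

The mRNA has the sequence of the coding strand (reverse complement of the template) with T→U. Reverse complement of CTAGTGAAAAATGGGCAA is TTGCCCATTTTTCACTAG; then T→U.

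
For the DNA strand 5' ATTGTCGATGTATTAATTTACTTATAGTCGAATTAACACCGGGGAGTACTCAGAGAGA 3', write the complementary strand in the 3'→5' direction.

3′-TAACAGCTACATAATTAAATGAATATCAGCTTAATTGTGGCCCCTCATGAGTCTCTCT-5′

Base-pairing A↔T, G↔C gives the complement. The complementary strand is antiparallel, so paired with a 5'→3' strand it runs 3'→5'.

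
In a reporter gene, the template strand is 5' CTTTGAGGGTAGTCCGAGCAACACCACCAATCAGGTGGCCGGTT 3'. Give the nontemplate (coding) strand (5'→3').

5'-AACCGGCCACCTGATTGGTGGTGTTGCTCGGACTACCCTCAAAG-3'

The coding strand is complementary and antiparallel to the template: take the complement (A↔T, G↔C) and reverse.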